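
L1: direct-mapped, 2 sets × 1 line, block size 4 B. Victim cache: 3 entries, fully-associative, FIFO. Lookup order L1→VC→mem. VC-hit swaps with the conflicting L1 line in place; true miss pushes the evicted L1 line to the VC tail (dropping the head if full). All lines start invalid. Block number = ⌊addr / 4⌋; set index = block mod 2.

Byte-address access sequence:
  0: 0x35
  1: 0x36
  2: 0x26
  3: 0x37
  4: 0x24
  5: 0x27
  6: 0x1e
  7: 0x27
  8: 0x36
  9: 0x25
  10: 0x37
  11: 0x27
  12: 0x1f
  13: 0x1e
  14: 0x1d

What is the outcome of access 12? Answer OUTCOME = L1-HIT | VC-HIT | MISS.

0: 0x35 (blk 13, set 1) → MISS  vc=[]
1: 0x36 (blk 13, set 1) → L1-HIT  vc=[]
2: 0x26 (blk 9, set 1) → MISS  vc=[13]
3: 0x37 (blk 13, set 1) → VC-HIT  vc=[9]
4: 0x24 (blk 9, set 1) → VC-HIT  vc=[13]
5: 0x27 (blk 9, set 1) → L1-HIT  vc=[13]
6: 0x1e (blk 7, set 1) → MISS  vc=[13, 9]
7: 0x27 (blk 9, set 1) → VC-HIT  vc=[13, 7]
8: 0x36 (blk 13, set 1) → VC-HIT  vc=[9, 7]
9: 0x25 (blk 9, set 1) → VC-HIT  vc=[13, 7]
10: 0x37 (blk 13, set 1) → VC-HIT  vc=[9, 7]
11: 0x27 (blk 9, set 1) → VC-HIT  vc=[13, 7]
12: 0x1f (blk 7, set 1) → VC-HIT  vc=[13, 9]
13: 0x1e (blk 7, set 1) → L1-HIT  vc=[13, 9]
14: 0x1d (blk 7, set 1) → L1-HIT  vc=[13, 9]

OUTCOME = VC-HIT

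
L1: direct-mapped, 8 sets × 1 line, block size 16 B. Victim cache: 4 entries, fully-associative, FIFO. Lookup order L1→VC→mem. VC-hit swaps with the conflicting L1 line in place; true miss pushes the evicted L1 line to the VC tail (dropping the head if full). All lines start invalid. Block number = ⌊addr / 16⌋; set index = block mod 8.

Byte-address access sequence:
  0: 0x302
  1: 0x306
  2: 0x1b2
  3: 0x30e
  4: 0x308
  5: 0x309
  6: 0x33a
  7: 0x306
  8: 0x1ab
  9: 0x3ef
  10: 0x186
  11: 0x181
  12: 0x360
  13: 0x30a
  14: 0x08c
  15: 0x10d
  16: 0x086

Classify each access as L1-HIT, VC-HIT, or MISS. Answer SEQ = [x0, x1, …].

#0 0x302→b48/s0 MISS; vc=[]
#1 0x306→b48/s0 L1-HIT; vc=[]
#2 0x1b2→b27/s3 MISS; vc=[]
#3 0x30e→b48/s0 L1-HIT; vc=[]
#4 0x308→b48/s0 L1-HIT; vc=[]
#5 0x309→b48/s0 L1-HIT; vc=[]
#6 0x33a→b51/s3 MISS; vc=[27]
#7 0x306→b48/s0 L1-HIT; vc=[27]
#8 0x1ab→b26/s2 MISS; vc=[27]
#9 0x3ef→b62/s6 MISS; vc=[27]
#10 0x186→b24/s0 MISS; vc=[27,48]
#11 0x181→b24/s0 L1-HIT; vc=[27,48]
#12 0x360→b54/s6 MISS; vc=[27,48,62]
#13 0x30a→b48/s0 VC-HIT; vc=[27,24,62]
#14 0x8c→b8/s0 MISS; vc=[27,24,62,48]
#15 0x10d→b16/s0 MISS; vc=[24,62,48,8]
#16 0x86→b8/s0 VC-HIT; vc=[24,62,48,16]

SEQ = [MISS, L1-HIT, MISS, L1-HIT, L1-HIT, L1-HIT, MISS, L1-HIT, MISS, MISS, MISS, L1-HIT, MISS, VC-HIT, MISS, MISS, VC-HIT]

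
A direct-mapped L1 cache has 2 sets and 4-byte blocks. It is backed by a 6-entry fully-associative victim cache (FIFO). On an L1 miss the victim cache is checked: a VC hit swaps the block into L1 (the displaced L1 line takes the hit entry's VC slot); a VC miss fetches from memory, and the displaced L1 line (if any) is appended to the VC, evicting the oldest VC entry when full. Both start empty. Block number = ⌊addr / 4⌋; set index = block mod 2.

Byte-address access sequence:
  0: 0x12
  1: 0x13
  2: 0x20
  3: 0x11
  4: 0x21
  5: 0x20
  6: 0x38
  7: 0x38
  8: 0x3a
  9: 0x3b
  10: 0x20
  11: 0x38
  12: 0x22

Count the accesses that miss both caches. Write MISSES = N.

MISSES = 3

0: 0x12 (blk 4, set 0) → MISS  vc=[]
1: 0x13 (blk 4, set 0) → L1-HIT  vc=[]
2: 0x20 (blk 8, set 0) → MISS  vc=[4]
3: 0x11 (blk 4, set 0) → VC-HIT  vc=[8]
4: 0x21 (blk 8, set 0) → VC-HIT  vc=[4]
5: 0x20 (blk 8, set 0) → L1-HIT  vc=[4]
6: 0x38 (blk 14, set 0) → MISS  vc=[4, 8]
7: 0x38 (blk 14, set 0) → L1-HIT  vc=[4, 8]
8: 0x3a (blk 14, set 0) → L1-HIT  vc=[4, 8]
9: 0x3b (blk 14, set 0) → L1-HIT  vc=[4, 8]
10: 0x20 (blk 8, set 0) → VC-HIT  vc=[4, 14]
11: 0x38 (blk 14, set 0) → VC-HIT  vc=[4, 8]
12: 0x22 (blk 8, set 0) → VC-HIT  vc=[4, 14]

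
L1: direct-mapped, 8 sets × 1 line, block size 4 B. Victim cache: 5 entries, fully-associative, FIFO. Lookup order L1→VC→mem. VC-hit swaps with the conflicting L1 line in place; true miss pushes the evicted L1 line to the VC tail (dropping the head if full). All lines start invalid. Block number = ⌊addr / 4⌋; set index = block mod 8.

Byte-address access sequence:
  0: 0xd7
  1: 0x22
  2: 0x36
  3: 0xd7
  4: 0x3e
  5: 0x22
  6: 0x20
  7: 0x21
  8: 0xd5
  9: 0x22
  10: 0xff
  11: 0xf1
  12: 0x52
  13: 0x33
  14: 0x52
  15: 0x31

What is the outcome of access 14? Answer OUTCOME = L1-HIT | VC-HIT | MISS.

0: 0xd7 (blk 53, set 5) → MISS  vc=[]
1: 0x22 (blk 8, set 0) → MISS  vc=[]
2: 0x36 (blk 13, set 5) → MISS  vc=[53]
3: 0xd7 (blk 53, set 5) → VC-HIT  vc=[13]
4: 0x3e (blk 15, set 7) → MISS  vc=[13]
5: 0x22 (blk 8, set 0) → L1-HIT  vc=[13]
6: 0x20 (blk 8, set 0) → L1-HIT  vc=[13]
7: 0x21 (blk 8, set 0) → L1-HIT  vc=[13]
8: 0xd5 (blk 53, set 5) → L1-HIT  vc=[13]
9: 0x22 (blk 8, set 0) → L1-HIT  vc=[13]
10: 0xff (blk 63, set 7) → MISS  vc=[13, 15]
11: 0xf1 (blk 60, set 4) → MISS  vc=[13, 15]
12: 0x52 (blk 20, set 4) → MISS  vc=[13, 15, 60]
13: 0x33 (blk 12, set 4) → MISS  vc=[13, 15, 60, 20]
14: 0x52 (blk 20, set 4) → VC-HIT  vc=[13, 15, 60, 12]
15: 0x31 (blk 12, set 4) → VC-HIT  vc=[13, 15, 60, 20]

OUTCOME = VC-HIT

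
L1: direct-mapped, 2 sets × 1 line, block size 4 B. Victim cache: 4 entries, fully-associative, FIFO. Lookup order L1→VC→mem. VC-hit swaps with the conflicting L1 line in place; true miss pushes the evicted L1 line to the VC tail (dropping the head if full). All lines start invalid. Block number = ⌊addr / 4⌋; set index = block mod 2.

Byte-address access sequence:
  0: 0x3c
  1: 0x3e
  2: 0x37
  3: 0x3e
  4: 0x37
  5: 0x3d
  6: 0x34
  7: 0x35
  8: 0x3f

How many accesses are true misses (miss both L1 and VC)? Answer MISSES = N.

0: 0x3c (blk 15, set 1) → MISS  vc=[]
1: 0x3e (blk 15, set 1) → L1-HIT  vc=[]
2: 0x37 (blk 13, set 1) → MISS  vc=[15]
3: 0x3e (blk 15, set 1) → VC-HIT  vc=[13]
4: 0x37 (blk 13, set 1) → VC-HIT  vc=[15]
5: 0x3d (blk 15, set 1) → VC-HIT  vc=[13]
6: 0x34 (blk 13, set 1) → VC-HIT  vc=[15]
7: 0x35 (blk 13, set 1) → L1-HIT  vc=[15]
8: 0x3f (blk 15, set 1) → VC-HIT  vc=[13]

MISSES = 2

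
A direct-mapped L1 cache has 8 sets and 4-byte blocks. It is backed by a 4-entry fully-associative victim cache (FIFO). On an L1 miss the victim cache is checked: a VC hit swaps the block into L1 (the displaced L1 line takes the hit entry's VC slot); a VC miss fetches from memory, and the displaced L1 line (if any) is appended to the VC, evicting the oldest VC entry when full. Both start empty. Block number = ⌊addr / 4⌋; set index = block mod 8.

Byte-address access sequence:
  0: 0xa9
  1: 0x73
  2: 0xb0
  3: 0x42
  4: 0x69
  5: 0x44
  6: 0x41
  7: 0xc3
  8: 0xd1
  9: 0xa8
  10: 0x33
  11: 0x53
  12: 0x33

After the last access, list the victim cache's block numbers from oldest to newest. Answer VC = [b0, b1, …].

VC = [16, 44, 52, 20]

  [0] addr=0xa9 blk=42 s=2: MISS | VC []
  [1] addr=0x73 blk=28 s=4: MISS | VC []
  [2] addr=0xb0 blk=44 s=4: MISS | VC [28]
  [3] addr=0x42 blk=16 s=0: MISS | VC [28]
  [4] addr=0x69 blk=26 s=2: MISS | VC [28, 42]
  [5] addr=0x44 blk=17 s=1: MISS | VC [28, 42]
  [6] addr=0x41 blk=16 s=0: L1-HIT | VC [28, 42]
  [7] addr=0xc3 blk=48 s=0: MISS | VC [28, 42, 16]
  [8] addr=0xd1 blk=52 s=4: MISS | VC [28, 42, 16, 44]
  [9] addr=0xa8 blk=42 s=2: VC-HIT | VC [28, 26, 16, 44]
  [10] addr=0x33 blk=12 s=4: MISS | VC [26, 16, 44, 52]
  [11] addr=0x53 blk=20 s=4: MISS | VC [16, 44, 52, 12]
  [12] addr=0x33 blk=12 s=4: VC-HIT | VC [16, 44, 52, 20]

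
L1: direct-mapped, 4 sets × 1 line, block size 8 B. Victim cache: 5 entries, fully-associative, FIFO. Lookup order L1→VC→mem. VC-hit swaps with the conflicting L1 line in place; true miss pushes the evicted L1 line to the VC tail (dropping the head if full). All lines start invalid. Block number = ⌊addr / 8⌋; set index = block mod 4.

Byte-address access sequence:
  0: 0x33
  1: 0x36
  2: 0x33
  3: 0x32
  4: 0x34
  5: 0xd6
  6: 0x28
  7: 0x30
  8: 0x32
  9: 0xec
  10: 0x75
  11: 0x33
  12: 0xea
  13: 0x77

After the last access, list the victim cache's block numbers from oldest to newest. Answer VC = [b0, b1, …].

  [0] addr=0x33 blk=6 s=2: MISS | VC []
  [1] addr=0x36 blk=6 s=2: L1-HIT | VC []
  [2] addr=0x33 blk=6 s=2: L1-HIT | VC []
  [3] addr=0x32 blk=6 s=2: L1-HIT | VC []
  [4] addr=0x34 blk=6 s=2: L1-HIT | VC []
  [5] addr=0xd6 blk=26 s=2: MISS | VC [6]
  [6] addr=0x28 blk=5 s=1: MISS | VC [6]
  [7] addr=0x30 blk=6 s=2: VC-HIT | VC [26]
  [8] addr=0x32 blk=6 s=2: L1-HIT | VC [26]
  [9] addr=0xec blk=29 s=1: MISS | VC [26, 5]
  [10] addr=0x75 blk=14 s=2: MISS | VC [26, 5, 6]
  [11] addr=0x33 blk=6 s=2: VC-HIT | VC [26, 5, 14]
  [12] addr=0xea blk=29 s=1: L1-HIT | VC [26, 5, 14]
  [13] addr=0x77 blk=14 s=2: VC-HIT | VC [26, 5, 6]

VC = [26, 5, 6]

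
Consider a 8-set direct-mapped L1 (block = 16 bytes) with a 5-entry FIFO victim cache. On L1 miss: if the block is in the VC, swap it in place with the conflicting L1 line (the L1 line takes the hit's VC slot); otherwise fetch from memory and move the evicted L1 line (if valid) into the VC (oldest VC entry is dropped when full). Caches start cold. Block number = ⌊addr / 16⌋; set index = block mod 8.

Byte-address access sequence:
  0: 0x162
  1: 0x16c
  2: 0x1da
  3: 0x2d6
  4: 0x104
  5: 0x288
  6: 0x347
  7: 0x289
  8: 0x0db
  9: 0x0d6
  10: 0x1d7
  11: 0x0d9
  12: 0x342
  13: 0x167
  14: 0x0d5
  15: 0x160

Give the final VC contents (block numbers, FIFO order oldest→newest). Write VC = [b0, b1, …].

0: 0x162 (blk 22, set 6) → MISS  vc=[]
1: 0x16c (blk 22, set 6) → L1-HIT  vc=[]
2: 0x1da (blk 29, set 5) → MISS  vc=[]
3: 0x2d6 (blk 45, set 5) → MISS  vc=[29]
4: 0x104 (blk 16, set 0) → MISS  vc=[29]
5: 0x288 (blk 40, set 0) → MISS  vc=[29, 16]
6: 0x347 (blk 52, set 4) → MISS  vc=[29, 16]
7: 0x289 (blk 40, set 0) → L1-HIT  vc=[29, 16]
8: 0xdb (blk 13, set 5) → MISS  vc=[29, 16, 45]
9: 0xd6 (blk 13, set 5) → L1-HIT  vc=[29, 16, 45]
10: 0x1d7 (blk 29, set 5) → VC-HIT  vc=[13, 16, 45]
11: 0xd9 (blk 13, set 5) → VC-HIT  vc=[29, 16, 45]
12: 0x342 (blk 52, set 4) → L1-HIT  vc=[29, 16, 45]
13: 0x167 (blk 22, set 6) → L1-HIT  vc=[29, 16, 45]
14: 0xd5 (blk 13, set 5) → L1-HIT  vc=[29, 16, 45]
15: 0x160 (blk 22, set 6) → L1-HIT  vc=[29, 16, 45]

VC = [29, 16, 45]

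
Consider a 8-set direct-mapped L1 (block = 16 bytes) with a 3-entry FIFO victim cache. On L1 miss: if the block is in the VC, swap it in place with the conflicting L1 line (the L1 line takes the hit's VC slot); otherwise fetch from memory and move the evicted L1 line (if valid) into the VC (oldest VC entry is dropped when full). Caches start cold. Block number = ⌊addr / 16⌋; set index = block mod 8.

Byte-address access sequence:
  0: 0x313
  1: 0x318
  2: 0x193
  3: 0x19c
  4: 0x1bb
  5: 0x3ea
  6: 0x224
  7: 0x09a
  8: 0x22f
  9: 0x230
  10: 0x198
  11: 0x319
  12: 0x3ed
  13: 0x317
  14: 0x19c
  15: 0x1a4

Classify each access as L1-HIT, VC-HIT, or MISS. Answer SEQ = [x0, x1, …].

0: 0x313 (blk 49, set 1) → MISS  vc=[]
1: 0x318 (blk 49, set 1) → L1-HIT  vc=[]
2: 0x193 (blk 25, set 1) → MISS  vc=[49]
3: 0x19c (blk 25, set 1) → L1-HIT  vc=[49]
4: 0x1bb (blk 27, set 3) → MISS  vc=[49]
5: 0x3ea (blk 62, set 6) → MISS  vc=[49]
6: 0x224 (blk 34, set 2) → MISS  vc=[49]
7: 0x9a (blk 9, set 1) → MISS  vc=[49, 25]
8: 0x22f (blk 34, set 2) → L1-HIT  vc=[49, 25]
9: 0x230 (blk 35, set 3) → MISS  vc=[49, 25, 27]
10: 0x198 (blk 25, set 1) → VC-HIT  vc=[49, 9, 27]
11: 0x319 (blk 49, set 1) → VC-HIT  vc=[25, 9, 27]
12: 0x3ed (blk 62, set 6) → L1-HIT  vc=[25, 9, 27]
13: 0x317 (blk 49, set 1) → L1-HIT  vc=[25, 9, 27]
14: 0x19c (blk 25, set 1) → VC-HIT  vc=[49, 9, 27]
15: 0x1a4 (blk 26, set 2) → MISS  vc=[9, 27, 34]

SEQ = [MISS, L1-HIT, MISS, L1-HIT, MISS, MISS, MISS, MISS, L1-HIT, MISS, VC-HIT, VC-HIT, L1-HIT, L1-HIT, VC-HIT, MISS]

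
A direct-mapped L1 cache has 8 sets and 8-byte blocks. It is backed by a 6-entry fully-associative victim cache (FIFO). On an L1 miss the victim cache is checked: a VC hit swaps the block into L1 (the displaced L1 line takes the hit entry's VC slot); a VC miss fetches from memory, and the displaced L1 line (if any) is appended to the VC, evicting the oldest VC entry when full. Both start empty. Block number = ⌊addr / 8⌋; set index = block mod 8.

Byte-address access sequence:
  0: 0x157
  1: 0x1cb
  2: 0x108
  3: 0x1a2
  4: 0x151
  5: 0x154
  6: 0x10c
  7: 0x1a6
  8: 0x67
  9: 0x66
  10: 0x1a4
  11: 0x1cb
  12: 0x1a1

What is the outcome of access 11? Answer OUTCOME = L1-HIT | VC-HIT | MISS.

0: 0x157 (blk 42, set 2) → MISS  vc=[]
1: 0x1cb (blk 57, set 1) → MISS  vc=[]
2: 0x108 (blk 33, set 1) → MISS  vc=[57]
3: 0x1a2 (blk 52, set 4) → MISS  vc=[57]
4: 0x151 (blk 42, set 2) → L1-HIT  vc=[57]
5: 0x154 (blk 42, set 2) → L1-HIT  vc=[57]
6: 0x10c (blk 33, set 1) → L1-HIT  vc=[57]
7: 0x1a6 (blk 52, set 4) → L1-HIT  vc=[57]
8: 0x67 (blk 12, set 4) → MISS  vc=[57, 52]
9: 0x66 (blk 12, set 4) → L1-HIT  vc=[57, 52]
10: 0x1a4 (blk 52, set 4) → VC-HIT  vc=[57, 12]
11: 0x1cb (blk 57, set 1) → VC-HIT  vc=[33, 12]
12: 0x1a1 (blk 52, set 4) → L1-HIT  vc=[33, 12]

OUTCOME = VC-HIT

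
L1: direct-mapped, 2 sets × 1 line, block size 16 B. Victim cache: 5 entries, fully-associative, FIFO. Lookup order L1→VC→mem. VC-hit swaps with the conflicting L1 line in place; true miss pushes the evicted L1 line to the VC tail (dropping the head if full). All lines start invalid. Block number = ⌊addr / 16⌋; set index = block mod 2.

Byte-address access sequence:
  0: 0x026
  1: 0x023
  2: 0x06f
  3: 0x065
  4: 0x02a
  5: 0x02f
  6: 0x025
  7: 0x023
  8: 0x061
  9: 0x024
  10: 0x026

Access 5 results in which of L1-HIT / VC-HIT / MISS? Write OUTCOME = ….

OUTCOME = L1-HIT

  [0] addr=0x26 blk=2 s=0: MISS | VC []
  [1] addr=0x23 blk=2 s=0: L1-HIT | VC []
  [2] addr=0x6f blk=6 s=0: MISS | VC [2]
  [3] addr=0x65 blk=6 s=0: L1-HIT | VC [2]
  [4] addr=0x2a blk=2 s=0: VC-HIT | VC [6]
  [5] addr=0x2f blk=2 s=0: L1-HIT | VC [6]
  [6] addr=0x25 blk=2 s=0: L1-HIT | VC [6]
  [7] addr=0x23 blk=2 s=0: L1-HIT | VC [6]
  [8] addr=0x61 blk=6 s=0: VC-HIT | VC [2]
  [9] addr=0x24 blk=2 s=0: VC-HIT | VC [6]
  [10] addr=0x26 blk=2 s=0: L1-HIT | VC [6]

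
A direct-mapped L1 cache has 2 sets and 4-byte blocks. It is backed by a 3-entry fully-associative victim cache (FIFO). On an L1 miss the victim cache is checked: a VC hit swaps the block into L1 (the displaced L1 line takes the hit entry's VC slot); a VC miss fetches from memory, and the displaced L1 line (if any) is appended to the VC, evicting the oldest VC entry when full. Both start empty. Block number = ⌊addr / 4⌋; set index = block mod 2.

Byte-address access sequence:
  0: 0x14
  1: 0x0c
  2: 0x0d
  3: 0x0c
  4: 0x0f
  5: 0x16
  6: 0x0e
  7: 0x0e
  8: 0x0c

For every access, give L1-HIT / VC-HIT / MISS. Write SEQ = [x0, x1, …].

#0 0x14→b5/s1 MISS; vc=[]
#1 0xc→b3/s1 MISS; vc=[5]
#2 0xd→b3/s1 L1-HIT; vc=[5]
#3 0xc→b3/s1 L1-HIT; vc=[5]
#4 0xf→b3/s1 L1-HIT; vc=[5]
#5 0x16→b5/s1 VC-HIT; vc=[3]
#6 0xe→b3/s1 VC-HIT; vc=[5]
#7 0xe→b3/s1 L1-HIT; vc=[5]
#8 0xc→b3/s1 L1-HIT; vc=[5]

SEQ = [MISS, MISS, L1-HIT, L1-HIT, L1-HIT, VC-HIT, VC-HIT, L1-HIT, L1-HIT]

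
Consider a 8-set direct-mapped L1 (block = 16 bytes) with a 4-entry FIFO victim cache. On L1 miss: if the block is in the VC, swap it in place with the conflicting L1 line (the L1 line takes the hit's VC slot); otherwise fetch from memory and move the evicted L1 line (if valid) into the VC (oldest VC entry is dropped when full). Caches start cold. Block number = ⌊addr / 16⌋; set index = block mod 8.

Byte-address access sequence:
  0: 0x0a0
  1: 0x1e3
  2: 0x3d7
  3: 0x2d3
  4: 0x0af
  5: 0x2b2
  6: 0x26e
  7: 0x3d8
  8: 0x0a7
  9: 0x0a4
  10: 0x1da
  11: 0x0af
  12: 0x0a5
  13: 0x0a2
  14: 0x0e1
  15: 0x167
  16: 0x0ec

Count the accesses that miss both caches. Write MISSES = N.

MISSES = 9

  [0] addr=0xa0 blk=10 s=2: MISS | VC []
  [1] addr=0x1e3 blk=30 s=6: MISS | VC []
  [2] addr=0x3d7 blk=61 s=5: MISS | VC []
  [3] addr=0x2d3 blk=45 s=5: MISS | VC [61]
  [4] addr=0xaf blk=10 s=2: L1-HIT | VC [61]
  [5] addr=0x2b2 blk=43 s=3: MISS | VC [61]
  [6] addr=0x26e blk=38 s=6: MISS | VC [61, 30]
  [7] addr=0x3d8 blk=61 s=5: VC-HIT | VC [45, 30]
  [8] addr=0xa7 blk=10 s=2: L1-HIT | VC [45, 30]
  [9] addr=0xa4 blk=10 s=2: L1-HIT | VC [45, 30]
  [10] addr=0x1da blk=29 s=5: MISS | VC [45, 30, 61]
  [11] addr=0xaf blk=10 s=2: L1-HIT | VC [45, 30, 61]
  [12] addr=0xa5 blk=10 s=2: L1-HIT | VC [45, 30, 61]
  [13] addr=0xa2 blk=10 s=2: L1-HIT | VC [45, 30, 61]
  [14] addr=0xe1 blk=14 s=6: MISS | VC [45, 30, 61, 38]
  [15] addr=0x167 blk=22 s=6: MISS | VC [30, 61, 38, 14]
  [16] addr=0xec blk=14 s=6: VC-HIT | VC [30, 61, 38, 22]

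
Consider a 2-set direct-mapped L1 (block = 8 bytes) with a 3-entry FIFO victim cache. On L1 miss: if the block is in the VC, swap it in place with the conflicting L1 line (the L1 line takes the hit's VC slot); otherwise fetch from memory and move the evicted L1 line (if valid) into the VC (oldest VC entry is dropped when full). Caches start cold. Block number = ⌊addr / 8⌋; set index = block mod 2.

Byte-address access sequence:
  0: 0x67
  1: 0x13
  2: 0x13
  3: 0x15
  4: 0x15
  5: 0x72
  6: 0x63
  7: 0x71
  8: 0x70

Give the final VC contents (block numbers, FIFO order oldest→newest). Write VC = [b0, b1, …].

VC = [12, 2]

#0 0x67→b12/s0 MISS; vc=[]
#1 0x13→b2/s0 MISS; vc=[12]
#2 0x13→b2/s0 L1-HIT; vc=[12]
#3 0x15→b2/s0 L1-HIT; vc=[12]
#4 0x15→b2/s0 L1-HIT; vc=[12]
#5 0x72→b14/s0 MISS; vc=[12,2]
#6 0x63→b12/s0 VC-HIT; vc=[14,2]
#7 0x71→b14/s0 VC-HIT; vc=[12,2]
#8 0x70→b14/s0 L1-HIT; vc=[12,2]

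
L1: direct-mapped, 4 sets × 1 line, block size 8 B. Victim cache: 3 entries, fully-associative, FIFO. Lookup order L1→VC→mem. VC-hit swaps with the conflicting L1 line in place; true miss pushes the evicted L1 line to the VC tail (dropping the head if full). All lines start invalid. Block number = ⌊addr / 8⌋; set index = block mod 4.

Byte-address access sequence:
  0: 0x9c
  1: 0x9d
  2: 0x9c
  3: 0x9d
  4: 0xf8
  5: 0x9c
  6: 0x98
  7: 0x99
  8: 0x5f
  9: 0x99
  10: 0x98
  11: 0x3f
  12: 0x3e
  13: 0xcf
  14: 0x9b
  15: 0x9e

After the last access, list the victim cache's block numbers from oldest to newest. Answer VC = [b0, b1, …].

0: 0x9c (blk 19, set 3) → MISS  vc=[]
1: 0x9d (blk 19, set 3) → L1-HIT  vc=[]
2: 0x9c (blk 19, set 3) → L1-HIT  vc=[]
3: 0x9d (blk 19, set 3) → L1-HIT  vc=[]
4: 0xf8 (blk 31, set 3) → MISS  vc=[19]
5: 0x9c (blk 19, set 3) → VC-HIT  vc=[31]
6: 0x98 (blk 19, set 3) → L1-HIT  vc=[31]
7: 0x99 (blk 19, set 3) → L1-HIT  vc=[31]
8: 0x5f (blk 11, set 3) → MISS  vc=[31, 19]
9: 0x99 (blk 19, set 3) → VC-HIT  vc=[31, 11]
10: 0x98 (blk 19, set 3) → L1-HIT  vc=[31, 11]
11: 0x3f (blk 7, set 3) → MISS  vc=[31, 11, 19]
12: 0x3e (blk 7, set 3) → L1-HIT  vc=[31, 11, 19]
13: 0xcf (blk 25, set 1) → MISS  vc=[31, 11, 19]
14: 0x9b (blk 19, set 3) → VC-HIT  vc=[31, 11, 7]
15: 0x9e (blk 19, set 3) → L1-HIT  vc=[31, 11, 7]

VC = [31, 11, 7]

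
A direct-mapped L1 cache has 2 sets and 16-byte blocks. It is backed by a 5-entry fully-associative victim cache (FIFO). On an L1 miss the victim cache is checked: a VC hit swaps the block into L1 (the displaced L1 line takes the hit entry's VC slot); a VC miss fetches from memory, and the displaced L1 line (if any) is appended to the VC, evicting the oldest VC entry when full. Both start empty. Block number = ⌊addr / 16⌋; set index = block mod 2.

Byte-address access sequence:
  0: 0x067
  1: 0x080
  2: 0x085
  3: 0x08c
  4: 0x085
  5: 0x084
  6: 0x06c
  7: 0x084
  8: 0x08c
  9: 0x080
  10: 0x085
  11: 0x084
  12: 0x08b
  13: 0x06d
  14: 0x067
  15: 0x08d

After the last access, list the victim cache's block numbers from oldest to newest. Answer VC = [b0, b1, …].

0: 0x67 (blk 6, set 0) → MISS  vc=[]
1: 0x80 (blk 8, set 0) → MISS  vc=[6]
2: 0x85 (blk 8, set 0) → L1-HIT  vc=[6]
3: 0x8c (blk 8, set 0) → L1-HIT  vc=[6]
4: 0x85 (blk 8, set 0) → L1-HIT  vc=[6]
5: 0x84 (blk 8, set 0) → L1-HIT  vc=[6]
6: 0x6c (blk 6, set 0) → VC-HIT  vc=[8]
7: 0x84 (blk 8, set 0) → VC-HIT  vc=[6]
8: 0x8c (blk 8, set 0) → L1-HIT  vc=[6]
9: 0x80 (blk 8, set 0) → L1-HIT  vc=[6]
10: 0x85 (blk 8, set 0) → L1-HIT  vc=[6]
11: 0x84 (blk 8, set 0) → L1-HIT  vc=[6]
12: 0x8b (blk 8, set 0) → L1-HIT  vc=[6]
13: 0x6d (blk 6, set 0) → VC-HIT  vc=[8]
14: 0x67 (blk 6, set 0) → L1-HIT  vc=[8]
15: 0x8d (blk 8, set 0) → VC-HIT  vc=[6]

VC = [6]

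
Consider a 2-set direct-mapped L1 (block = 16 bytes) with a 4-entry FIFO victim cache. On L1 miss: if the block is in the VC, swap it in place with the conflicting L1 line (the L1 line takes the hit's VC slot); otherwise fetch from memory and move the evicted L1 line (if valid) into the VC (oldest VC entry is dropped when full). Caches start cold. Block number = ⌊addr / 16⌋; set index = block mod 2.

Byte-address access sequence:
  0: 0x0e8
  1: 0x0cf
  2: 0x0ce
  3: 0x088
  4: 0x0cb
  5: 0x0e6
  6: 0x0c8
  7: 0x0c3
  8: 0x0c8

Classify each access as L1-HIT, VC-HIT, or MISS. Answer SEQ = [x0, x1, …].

SEQ = [MISS, MISS, L1-HIT, MISS, VC-HIT, VC-HIT, VC-HIT, L1-HIT, L1-HIT]

#0 0xe8→b14/s0 MISS; vc=[]
#1 0xcf→b12/s0 MISS; vc=[14]
#2 0xce→b12/s0 L1-HIT; vc=[14]
#3 0x88→b8/s0 MISS; vc=[14,12]
#4 0xcb→b12/s0 VC-HIT; vc=[14,8]
#5 0xe6→b14/s0 VC-HIT; vc=[12,8]
#6 0xc8→b12/s0 VC-HIT; vc=[14,8]
#7 0xc3→b12/s0 L1-HIT; vc=[14,8]
#8 0xc8→b12/s0 L1-HIT; vc=[14,8]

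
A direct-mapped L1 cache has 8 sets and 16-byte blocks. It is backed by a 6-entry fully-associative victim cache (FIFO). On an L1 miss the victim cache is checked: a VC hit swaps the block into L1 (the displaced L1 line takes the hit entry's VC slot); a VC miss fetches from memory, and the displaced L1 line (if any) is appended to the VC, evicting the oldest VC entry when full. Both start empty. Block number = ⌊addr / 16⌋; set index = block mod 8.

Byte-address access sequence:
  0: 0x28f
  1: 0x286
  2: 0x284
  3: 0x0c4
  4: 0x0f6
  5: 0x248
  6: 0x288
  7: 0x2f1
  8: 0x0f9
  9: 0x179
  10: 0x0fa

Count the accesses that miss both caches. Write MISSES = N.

MISSES = 6

#0 0x28f→b40/s0 MISS; vc=[]
#1 0x286→b40/s0 L1-HIT; vc=[]
#2 0x284→b40/s0 L1-HIT; vc=[]
#3 0xc4→b12/s4 MISS; vc=[]
#4 0xf6→b15/s7 MISS; vc=[]
#5 0x248→b36/s4 MISS; vc=[12]
#6 0x288→b40/s0 L1-HIT; vc=[12]
#7 0x2f1→b47/s7 MISS; vc=[12,15]
#8 0xf9→b15/s7 VC-HIT; vc=[12,47]
#9 0x179→b23/s7 MISS; vc=[12,47,15]
#10 0xfa→b15/s7 VC-HIT; vc=[12,47,23]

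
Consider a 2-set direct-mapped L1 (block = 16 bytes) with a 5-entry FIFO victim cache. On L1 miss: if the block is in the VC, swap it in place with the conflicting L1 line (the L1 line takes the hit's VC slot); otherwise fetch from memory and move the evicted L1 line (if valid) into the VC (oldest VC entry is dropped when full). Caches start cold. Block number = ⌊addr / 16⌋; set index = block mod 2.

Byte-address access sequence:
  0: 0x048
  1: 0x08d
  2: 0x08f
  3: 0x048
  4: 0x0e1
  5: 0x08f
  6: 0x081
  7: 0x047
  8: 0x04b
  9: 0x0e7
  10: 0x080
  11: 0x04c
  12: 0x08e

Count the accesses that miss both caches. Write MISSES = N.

MISSES = 3

  [0] addr=0x48 blk=4 s=0: MISS | VC []
  [1] addr=0x8d blk=8 s=0: MISS | VC [4]
  [2] addr=0x8f blk=8 s=0: L1-HIT | VC [4]
  [3] addr=0x48 blk=4 s=0: VC-HIT | VC [8]
  [4] addr=0xe1 blk=14 s=0: MISS | VC [8, 4]
  [5] addr=0x8f blk=8 s=0: VC-HIT | VC [14, 4]
  [6] addr=0x81 blk=8 s=0: L1-HIT | VC [14, 4]
  [7] addr=0x47 blk=4 s=0: VC-HIT | VC [14, 8]
  [8] addr=0x4b blk=4 s=0: L1-HIT | VC [14, 8]
  [9] addr=0xe7 blk=14 s=0: VC-HIT | VC [4, 8]
  [10] addr=0x80 blk=8 s=0: VC-HIT | VC [4, 14]
  [11] addr=0x4c blk=4 s=0: VC-HIT | VC [8, 14]
  [12] addr=0x8e blk=8 s=0: VC-HIT | VC [4, 14]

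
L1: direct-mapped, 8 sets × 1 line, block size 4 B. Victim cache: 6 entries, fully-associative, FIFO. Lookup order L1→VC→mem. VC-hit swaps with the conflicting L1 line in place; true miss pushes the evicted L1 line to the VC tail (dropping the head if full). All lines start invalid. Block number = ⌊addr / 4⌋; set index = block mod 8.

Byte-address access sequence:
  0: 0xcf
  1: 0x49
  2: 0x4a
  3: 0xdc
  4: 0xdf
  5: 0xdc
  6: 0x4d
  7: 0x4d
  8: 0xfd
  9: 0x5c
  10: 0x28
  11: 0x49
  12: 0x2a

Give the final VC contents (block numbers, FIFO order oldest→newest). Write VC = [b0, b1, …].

VC = [51, 55, 63, 18]

0: 0xcf (blk 51, set 3) → MISS  vc=[]
1: 0x49 (blk 18, set 2) → MISS  vc=[]
2: 0x4a (blk 18, set 2) → L1-HIT  vc=[]
3: 0xdc (blk 55, set 7) → MISS  vc=[]
4: 0xdf (blk 55, set 7) → L1-HIT  vc=[]
5: 0xdc (blk 55, set 7) → L1-HIT  vc=[]
6: 0x4d (blk 19, set 3) → MISS  vc=[51]
7: 0x4d (blk 19, set 3) → L1-HIT  vc=[51]
8: 0xfd (blk 63, set 7) → MISS  vc=[51, 55]
9: 0x5c (blk 23, set 7) → MISS  vc=[51, 55, 63]
10: 0x28 (blk 10, set 2) → MISS  vc=[51, 55, 63, 18]
11: 0x49 (blk 18, set 2) → VC-HIT  vc=[51, 55, 63, 10]
12: 0x2a (blk 10, set 2) → VC-HIT  vc=[51, 55, 63, 18]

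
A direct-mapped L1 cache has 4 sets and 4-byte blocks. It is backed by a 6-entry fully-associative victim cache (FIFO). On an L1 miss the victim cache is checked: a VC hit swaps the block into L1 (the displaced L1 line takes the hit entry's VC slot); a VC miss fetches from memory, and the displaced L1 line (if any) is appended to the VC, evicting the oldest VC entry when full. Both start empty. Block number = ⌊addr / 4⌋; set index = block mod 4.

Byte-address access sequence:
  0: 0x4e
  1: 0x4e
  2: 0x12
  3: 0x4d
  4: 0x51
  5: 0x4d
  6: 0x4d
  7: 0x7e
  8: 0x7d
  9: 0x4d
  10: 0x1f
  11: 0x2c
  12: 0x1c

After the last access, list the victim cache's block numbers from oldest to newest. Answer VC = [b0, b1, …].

VC = [4, 31, 19, 11]

  [0] addr=0x4e blk=19 s=3: MISS | VC []
  [1] addr=0x4e blk=19 s=3: L1-HIT | VC []
  [2] addr=0x12 blk=4 s=0: MISS | VC []
  [3] addr=0x4d blk=19 s=3: L1-HIT | VC []
  [4] addr=0x51 blk=20 s=0: MISS | VC [4]
  [5] addr=0x4d blk=19 s=3: L1-HIT | VC [4]
  [6] addr=0x4d blk=19 s=3: L1-HIT | VC [4]
  [7] addr=0x7e blk=31 s=3: MISS | VC [4, 19]
  [8] addr=0x7d blk=31 s=3: L1-HIT | VC [4, 19]
  [9] addr=0x4d blk=19 s=3: VC-HIT | VC [4, 31]
  [10] addr=0x1f blk=7 s=3: MISS | VC [4, 31, 19]
  [11] addr=0x2c blk=11 s=3: MISS | VC [4, 31, 19, 7]
  [12] addr=0x1c blk=7 s=3: VC-HIT | VC [4, 31, 19, 11]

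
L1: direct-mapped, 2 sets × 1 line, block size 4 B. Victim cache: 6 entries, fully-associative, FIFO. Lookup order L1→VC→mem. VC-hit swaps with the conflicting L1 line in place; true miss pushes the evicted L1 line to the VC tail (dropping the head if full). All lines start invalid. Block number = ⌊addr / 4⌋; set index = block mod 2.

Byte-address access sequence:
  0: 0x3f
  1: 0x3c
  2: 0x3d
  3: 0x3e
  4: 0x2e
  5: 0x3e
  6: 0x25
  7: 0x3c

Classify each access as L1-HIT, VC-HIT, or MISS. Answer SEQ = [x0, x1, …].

0: 0x3f (blk 15, set 1) → MISS  vc=[]
1: 0x3c (blk 15, set 1) → L1-HIT  vc=[]
2: 0x3d (blk 15, set 1) → L1-HIT  vc=[]
3: 0x3e (blk 15, set 1) → L1-HIT  vc=[]
4: 0x2e (blk 11, set 1) → MISS  vc=[15]
5: 0x3e (blk 15, set 1) → VC-HIT  vc=[11]
6: 0x25 (blk 9, set 1) → MISS  vc=[11, 15]
7: 0x3c (blk 15, set 1) → VC-HIT  vc=[11, 9]

SEQ = [MISS, L1-HIT, L1-HIT, L1-HIT, MISS, VC-HIT, MISS, VC-HIT]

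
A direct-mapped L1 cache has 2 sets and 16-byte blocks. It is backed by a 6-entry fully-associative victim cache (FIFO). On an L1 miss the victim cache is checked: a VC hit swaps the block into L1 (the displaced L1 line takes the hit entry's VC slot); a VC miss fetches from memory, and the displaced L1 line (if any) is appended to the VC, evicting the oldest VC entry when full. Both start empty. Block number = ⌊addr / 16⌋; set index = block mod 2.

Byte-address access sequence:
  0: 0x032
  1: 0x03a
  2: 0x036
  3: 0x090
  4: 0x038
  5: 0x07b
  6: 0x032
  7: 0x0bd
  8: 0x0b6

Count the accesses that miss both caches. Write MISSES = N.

MISSES = 4

#0 0x32→b3/s1 MISS; vc=[]
#1 0x3a→b3/s1 L1-HIT; vc=[]
#2 0x36→b3/s1 L1-HIT; vc=[]
#3 0x90→b9/s1 MISS; vc=[3]
#4 0x38→b3/s1 VC-HIT; vc=[9]
#5 0x7b→b7/s1 MISS; vc=[9,3]
#6 0x32→b3/s1 VC-HIT; vc=[9,7]
#7 0xbd→b11/s1 MISS; vc=[9,7,3]
#8 0xb6→b11/s1 L1-HIT; vc=[9,7,3]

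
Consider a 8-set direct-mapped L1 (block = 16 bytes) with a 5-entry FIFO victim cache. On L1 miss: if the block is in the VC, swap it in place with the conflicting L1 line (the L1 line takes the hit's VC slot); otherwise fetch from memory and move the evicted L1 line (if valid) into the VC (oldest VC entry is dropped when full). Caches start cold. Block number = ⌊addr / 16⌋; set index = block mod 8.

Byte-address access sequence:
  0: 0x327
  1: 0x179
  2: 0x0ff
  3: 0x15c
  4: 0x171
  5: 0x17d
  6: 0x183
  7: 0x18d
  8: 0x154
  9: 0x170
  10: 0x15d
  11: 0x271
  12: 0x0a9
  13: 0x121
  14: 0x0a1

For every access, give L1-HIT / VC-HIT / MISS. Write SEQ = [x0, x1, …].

#0 0x327→b50/s2 MISS; vc=[]
#1 0x179→b23/s7 MISS; vc=[]
#2 0xff→b15/s7 MISS; vc=[23]
#3 0x15c→b21/s5 MISS; vc=[23]
#4 0x171→b23/s7 VC-HIT; vc=[15]
#5 0x17d→b23/s7 L1-HIT; vc=[15]
#6 0x183→b24/s0 MISS; vc=[15]
#7 0x18d→b24/s0 L1-HIT; vc=[15]
#8 0x154→b21/s5 L1-HIT; vc=[15]
#9 0x170→b23/s7 L1-HIT; vc=[15]
#10 0x15d→b21/s5 L1-HIT; vc=[15]
#11 0x271→b39/s7 MISS; vc=[15,23]
#12 0xa9→b10/s2 MISS; vc=[15,23,50]
#13 0x121→b18/s2 MISS; vc=[15,23,50,10]
#14 0xa1→b10/s2 VC-HIT; vc=[15,23,50,18]

SEQ = [MISS, MISS, MISS, MISS, VC-HIT, L1-HIT, MISS, L1-HIT, L1-HIT, L1-HIT, L1-HIT, MISS, MISS, MISS, VC-HIT]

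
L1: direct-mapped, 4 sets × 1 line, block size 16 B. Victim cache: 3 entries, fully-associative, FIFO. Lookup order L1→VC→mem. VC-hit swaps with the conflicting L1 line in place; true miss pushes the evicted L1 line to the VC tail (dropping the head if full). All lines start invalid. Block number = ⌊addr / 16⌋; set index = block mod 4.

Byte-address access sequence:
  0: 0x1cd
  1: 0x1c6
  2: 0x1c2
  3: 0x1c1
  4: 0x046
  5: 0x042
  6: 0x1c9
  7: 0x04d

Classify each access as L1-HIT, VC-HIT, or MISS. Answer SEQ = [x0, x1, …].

  [0] addr=0x1cd blk=28 s=0: MISS | VC []
  [1] addr=0x1c6 blk=28 s=0: L1-HIT | VC []
  [2] addr=0x1c2 blk=28 s=0: L1-HIT | VC []
  [3] addr=0x1c1 blk=28 s=0: L1-HIT | VC []
  [4] addr=0x46 blk=4 s=0: MISS | VC [28]
  [5] addr=0x42 blk=4 s=0: L1-HIT | VC [28]
  [6] addr=0x1c9 blk=28 s=0: VC-HIT | VC [4]
  [7] addr=0x4d blk=4 s=0: VC-HIT | VC [28]

SEQ = [MISS, L1-HIT, L1-HIT, L1-HIT, MISS, L1-HIT, VC-HIT, VC-HIT]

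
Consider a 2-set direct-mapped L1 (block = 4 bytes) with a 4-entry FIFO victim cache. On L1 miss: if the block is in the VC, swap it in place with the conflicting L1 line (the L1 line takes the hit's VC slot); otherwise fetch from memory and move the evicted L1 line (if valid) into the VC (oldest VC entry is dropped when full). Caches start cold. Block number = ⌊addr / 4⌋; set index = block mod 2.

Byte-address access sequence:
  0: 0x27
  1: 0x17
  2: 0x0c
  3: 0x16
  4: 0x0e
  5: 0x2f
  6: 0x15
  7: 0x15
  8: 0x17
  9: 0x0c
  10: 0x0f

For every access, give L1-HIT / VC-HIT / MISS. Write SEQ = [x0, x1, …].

0: 0x27 (blk 9, set 1) → MISS  vc=[]
1: 0x17 (blk 5, set 1) → MISS  vc=[9]
2: 0xc (blk 3, set 1) → MISS  vc=[9, 5]
3: 0x16 (blk 5, set 1) → VC-HIT  vc=[9, 3]
4: 0xe (blk 3, set 1) → VC-HIT  vc=[9, 5]
5: 0x2f (blk 11, set 1) → MISS  vc=[9, 5, 3]
6: 0x15 (blk 5, set 1) → VC-HIT  vc=[9, 11, 3]
7: 0x15 (blk 5, set 1) → L1-HIT  vc=[9, 11, 3]
8: 0x17 (blk 5, set 1) → L1-HIT  vc=[9, 11, 3]
9: 0xc (blk 3, set 1) → VC-HIT  vc=[9, 11, 5]
10: 0xf (blk 3, set 1) → L1-HIT  vc=[9, 11, 5]

SEQ = [MISS, MISS, MISS, VC-HIT, VC-HIT, MISS, VC-HIT, L1-HIT, L1-HIT, VC-HIT, L1-HIT]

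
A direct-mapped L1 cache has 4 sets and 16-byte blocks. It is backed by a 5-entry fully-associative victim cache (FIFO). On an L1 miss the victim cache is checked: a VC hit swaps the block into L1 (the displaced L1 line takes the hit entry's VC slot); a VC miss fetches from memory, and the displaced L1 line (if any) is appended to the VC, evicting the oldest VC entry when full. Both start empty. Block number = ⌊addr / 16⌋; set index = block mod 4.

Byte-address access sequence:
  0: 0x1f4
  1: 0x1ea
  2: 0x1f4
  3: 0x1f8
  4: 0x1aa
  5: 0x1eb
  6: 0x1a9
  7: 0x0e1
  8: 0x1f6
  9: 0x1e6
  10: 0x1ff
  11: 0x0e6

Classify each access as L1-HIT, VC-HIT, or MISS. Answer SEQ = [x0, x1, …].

#0 0x1f4→b31/s3 MISS; vc=[]
#1 0x1ea→b30/s2 MISS; vc=[]
#2 0x1f4→b31/s3 L1-HIT; vc=[]
#3 0x1f8→b31/s3 L1-HIT; vc=[]
#4 0x1aa→b26/s2 MISS; vc=[30]
#5 0x1eb→b30/s2 VC-HIT; vc=[26]
#6 0x1a9→b26/s2 VC-HIT; vc=[30]
#7 0xe1→b14/s2 MISS; vc=[30,26]
#8 0x1f6→b31/s3 L1-HIT; vc=[30,26]
#9 0x1e6→b30/s2 VC-HIT; vc=[14,26]
#10 0x1ff→b31/s3 L1-HIT; vc=[14,26]
#11 0xe6→b14/s2 VC-HIT; vc=[30,26]

SEQ = [MISS, MISS, L1-HIT, L1-HIT, MISS, VC-HIT, VC-HIT, MISS, L1-HIT, VC-HIT, L1-HIT, VC-HIT]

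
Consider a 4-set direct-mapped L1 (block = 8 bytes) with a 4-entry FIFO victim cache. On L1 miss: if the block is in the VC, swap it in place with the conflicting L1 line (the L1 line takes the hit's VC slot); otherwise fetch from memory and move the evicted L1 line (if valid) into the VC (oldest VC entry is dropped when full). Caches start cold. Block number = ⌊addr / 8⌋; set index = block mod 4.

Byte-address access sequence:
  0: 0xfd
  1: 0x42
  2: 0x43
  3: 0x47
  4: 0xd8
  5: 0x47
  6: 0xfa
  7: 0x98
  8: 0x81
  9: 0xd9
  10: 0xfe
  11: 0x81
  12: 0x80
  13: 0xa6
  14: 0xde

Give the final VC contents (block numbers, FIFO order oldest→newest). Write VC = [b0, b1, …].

VC = [19, 31, 8, 16]

  [0] addr=0xfd blk=31 s=3: MISS | VC []
  [1] addr=0x42 blk=8 s=0: MISS | VC []
  [2] addr=0x43 blk=8 s=0: L1-HIT | VC []
  [3] addr=0x47 blk=8 s=0: L1-HIT | VC []
  [4] addr=0xd8 blk=27 s=3: MISS | VC [31]
  [5] addr=0x47 blk=8 s=0: L1-HIT | VC [31]
  [6] addr=0xfa blk=31 s=3: VC-HIT | VC [27]
  [7] addr=0x98 blk=19 s=3: MISS | VC [27, 31]
  [8] addr=0x81 blk=16 s=0: MISS | VC [27, 31, 8]
  [9] addr=0xd9 blk=27 s=3: VC-HIT | VC [19, 31, 8]
  [10] addr=0xfe blk=31 s=3: VC-HIT | VC [19, 27, 8]
  [11] addr=0x81 blk=16 s=0: L1-HIT | VC [19, 27, 8]
  [12] addr=0x80 blk=16 s=0: L1-HIT | VC [19, 27, 8]
  [13] addr=0xa6 blk=20 s=0: MISS | VC [19, 27, 8, 16]
  [14] addr=0xde blk=27 s=3: VC-HIT | VC [19, 31, 8, 16]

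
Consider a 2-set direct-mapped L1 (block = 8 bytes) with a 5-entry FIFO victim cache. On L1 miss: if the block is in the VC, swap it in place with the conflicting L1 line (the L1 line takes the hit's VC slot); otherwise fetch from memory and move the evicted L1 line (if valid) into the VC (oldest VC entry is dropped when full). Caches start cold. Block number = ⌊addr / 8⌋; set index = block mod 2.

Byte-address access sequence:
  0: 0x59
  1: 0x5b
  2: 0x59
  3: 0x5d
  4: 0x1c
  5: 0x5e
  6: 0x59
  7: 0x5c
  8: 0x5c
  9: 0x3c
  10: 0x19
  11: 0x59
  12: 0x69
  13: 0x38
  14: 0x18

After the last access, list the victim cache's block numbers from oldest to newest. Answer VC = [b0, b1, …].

  [0] addr=0x59 blk=11 s=1: MISS | VC []
  [1] addr=0x5b blk=11 s=1: L1-HIT | VC []
  [2] addr=0x59 blk=11 s=1: L1-HIT | VC []
  [3] addr=0x5d blk=11 s=1: L1-HIT | VC []
  [4] addr=0x1c blk=3 s=1: MISS | VC [11]
  [5] addr=0x5e blk=11 s=1: VC-HIT | VC [3]
  [6] addr=0x59 blk=11 s=1: L1-HIT | VC [3]
  [7] addr=0x5c blk=11 s=1: L1-HIT | VC [3]
  [8] addr=0x5c blk=11 s=1: L1-HIT | VC [3]
  [9] addr=0x3c blk=7 s=1: MISS | VC [3, 11]
  [10] addr=0x19 blk=3 s=1: VC-HIT | VC [7, 11]
  [11] addr=0x59 blk=11 s=1: VC-HIT | VC [7, 3]
  [12] addr=0x69 blk=13 s=1: MISS | VC [7, 3, 11]
  [13] addr=0x38 blk=7 s=1: VC-HIT | VC [13, 3, 11]
  [14] addr=0x18 blk=3 s=1: VC-HIT | VC [13, 7, 11]

VC = [13, 7, 11]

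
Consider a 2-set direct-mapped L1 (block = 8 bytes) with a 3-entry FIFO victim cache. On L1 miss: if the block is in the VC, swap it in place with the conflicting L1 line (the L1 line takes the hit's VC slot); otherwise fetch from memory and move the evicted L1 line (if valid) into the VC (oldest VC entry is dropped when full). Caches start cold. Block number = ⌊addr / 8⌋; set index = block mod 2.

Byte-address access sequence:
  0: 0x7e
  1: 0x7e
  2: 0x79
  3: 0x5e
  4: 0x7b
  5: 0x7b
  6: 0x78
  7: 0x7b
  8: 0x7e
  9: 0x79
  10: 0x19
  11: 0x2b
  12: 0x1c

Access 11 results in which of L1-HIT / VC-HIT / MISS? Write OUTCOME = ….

0: 0x7e (blk 15, set 1) → MISS  vc=[]
1: 0x7e (blk 15, set 1) → L1-HIT  vc=[]
2: 0x79 (blk 15, set 1) → L1-HIT  vc=[]
3: 0x5e (blk 11, set 1) → MISS  vc=[15]
4: 0x7b (blk 15, set 1) → VC-HIT  vc=[11]
5: 0x7b (blk 15, set 1) → L1-HIT  vc=[11]
6: 0x78 (blk 15, set 1) → L1-HIT  vc=[11]
7: 0x7b (blk 15, set 1) → L1-HIT  vc=[11]
8: 0x7e (blk 15, set 1) → L1-HIT  vc=[11]
9: 0x79 (blk 15, set 1) → L1-HIT  vc=[11]
10: 0x19 (blk 3, set 1) → MISS  vc=[11, 15]
11: 0x2b (blk 5, set 1) → MISS  vc=[11, 15, 3]
12: 0x1c (blk 3, set 1) → VC-HIT  vc=[11, 15, 5]

OUTCOME = MISS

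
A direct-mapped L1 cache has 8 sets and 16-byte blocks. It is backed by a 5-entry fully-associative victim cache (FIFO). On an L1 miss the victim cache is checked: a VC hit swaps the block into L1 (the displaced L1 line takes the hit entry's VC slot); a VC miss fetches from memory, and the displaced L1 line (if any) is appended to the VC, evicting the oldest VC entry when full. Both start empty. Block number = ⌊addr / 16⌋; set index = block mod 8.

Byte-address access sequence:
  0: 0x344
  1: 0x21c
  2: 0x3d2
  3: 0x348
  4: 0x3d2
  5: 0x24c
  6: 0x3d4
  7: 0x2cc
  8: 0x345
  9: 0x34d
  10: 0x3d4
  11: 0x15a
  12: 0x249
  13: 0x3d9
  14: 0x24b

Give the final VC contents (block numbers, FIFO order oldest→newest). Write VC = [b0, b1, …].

VC = [44, 52, 21]

#0 0x344→b52/s4 MISS; vc=[]
#1 0x21c→b33/s1 MISS; vc=[]
#2 0x3d2→b61/s5 MISS; vc=[]
#3 0x348→b52/s4 L1-HIT; vc=[]
#4 0x3d2→b61/s5 L1-HIT; vc=[]
#5 0x24c→b36/s4 MISS; vc=[52]
#6 0x3d4→b61/s5 L1-HIT; vc=[52]
#7 0x2cc→b44/s4 MISS; vc=[52,36]
#8 0x345→b52/s4 VC-HIT; vc=[44,36]
#9 0x34d→b52/s4 L1-HIT; vc=[44,36]
#10 0x3d4→b61/s5 L1-HIT; vc=[44,36]
#11 0x15a→b21/s5 MISS; vc=[44,36,61]
#12 0x249→b36/s4 VC-HIT; vc=[44,52,61]
#13 0x3d9→b61/s5 VC-HIT; vc=[44,52,21]
#14 0x24b→b36/s4 L1-HIT; vc=[44,52,21]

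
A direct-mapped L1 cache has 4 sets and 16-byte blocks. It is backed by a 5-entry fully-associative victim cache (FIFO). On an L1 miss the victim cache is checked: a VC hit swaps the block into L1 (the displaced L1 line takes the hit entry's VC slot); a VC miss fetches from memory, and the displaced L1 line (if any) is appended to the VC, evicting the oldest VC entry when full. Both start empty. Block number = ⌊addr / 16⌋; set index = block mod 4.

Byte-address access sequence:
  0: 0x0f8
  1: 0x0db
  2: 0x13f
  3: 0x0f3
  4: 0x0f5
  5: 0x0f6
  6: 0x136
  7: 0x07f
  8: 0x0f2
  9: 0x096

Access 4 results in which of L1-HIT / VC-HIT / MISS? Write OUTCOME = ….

OUTCOME = L1-HIT

#0 0xf8→b15/s3 MISS; vc=[]
#1 0xdb→b13/s1 MISS; vc=[]
#2 0x13f→b19/s3 MISS; vc=[15]
#3 0xf3→b15/s3 VC-HIT; vc=[19]
#4 0xf5→b15/s3 L1-HIT; vc=[19]
#5 0xf6→b15/s3 L1-HIT; vc=[19]
#6 0x136→b19/s3 VC-HIT; vc=[15]
#7 0x7f→b7/s3 MISS; vc=[15,19]
#8 0xf2→b15/s3 VC-HIT; vc=[7,19]
#9 0x96→b9/s1 MISS; vc=[7,19,13]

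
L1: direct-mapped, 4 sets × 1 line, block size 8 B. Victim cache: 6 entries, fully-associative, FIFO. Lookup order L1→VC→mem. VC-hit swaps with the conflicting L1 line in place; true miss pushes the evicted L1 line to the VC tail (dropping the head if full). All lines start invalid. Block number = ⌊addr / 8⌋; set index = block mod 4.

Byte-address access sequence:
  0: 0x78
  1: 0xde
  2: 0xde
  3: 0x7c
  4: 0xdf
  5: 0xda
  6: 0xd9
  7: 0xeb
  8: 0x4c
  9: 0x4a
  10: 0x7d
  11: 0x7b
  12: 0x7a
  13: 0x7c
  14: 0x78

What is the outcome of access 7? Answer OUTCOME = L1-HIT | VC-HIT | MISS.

#0 0x78→b15/s3 MISS; vc=[]
#1 0xde→b27/s3 MISS; vc=[15]
#2 0xde→b27/s3 L1-HIT; vc=[15]
#3 0x7c→b15/s3 VC-HIT; vc=[27]
#4 0xdf→b27/s3 VC-HIT; vc=[15]
#5 0xda→b27/s3 L1-HIT; vc=[15]
#6 0xd9→b27/s3 L1-HIT; vc=[15]
#7 0xeb→b29/s1 MISS; vc=[15]
#8 0x4c→b9/s1 MISS; vc=[15,29]
#9 0x4a→b9/s1 L1-HIT; vc=[15,29]
#10 0x7d→b15/s3 VC-HIT; vc=[27,29]
#11 0x7b→b15/s3 L1-HIT; vc=[27,29]
#12 0x7a→b15/s3 L1-HIT; vc=[27,29]
#13 0x7c→b15/s3 L1-HIT; vc=[27,29]
#14 0x78→b15/s3 L1-HIT; vc=[27,29]

OUTCOME = MISS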